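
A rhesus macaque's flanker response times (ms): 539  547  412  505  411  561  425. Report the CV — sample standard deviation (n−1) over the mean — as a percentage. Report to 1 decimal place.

n = 7, Σ = 3400, M = 485.7143
Σ(x−M)² = 27337.429; s = √(27337.429/6) = 67.4999
CV = 67.4999 / 485.7143 = 0.13897 = 13.897%

13.9%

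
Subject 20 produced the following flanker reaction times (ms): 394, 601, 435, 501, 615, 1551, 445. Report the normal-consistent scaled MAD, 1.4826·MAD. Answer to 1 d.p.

Sorted: 394, 435, 445, 501, 601, 615, 1551 → median = 501
|x − 501| sorted: 0, 56, 66, 100, 107, 114, 1050 → MAD = 100
Robust SD ≈ 1.4826 × 100 = 148.260

148.3 ms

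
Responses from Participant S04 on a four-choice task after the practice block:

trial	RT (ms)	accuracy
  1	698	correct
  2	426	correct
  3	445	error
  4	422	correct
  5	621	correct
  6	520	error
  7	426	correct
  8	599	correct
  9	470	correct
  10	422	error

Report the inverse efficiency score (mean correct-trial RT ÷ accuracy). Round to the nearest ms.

Correct trials (n=7): 698, 426, 422, 621, 426, 599, 470
Mean correct RT = 3662/7 = 523.1429 ms
Proportion correct = 7/10
IES = 523.1429 / (7/10) = 747.347 ms

747 ms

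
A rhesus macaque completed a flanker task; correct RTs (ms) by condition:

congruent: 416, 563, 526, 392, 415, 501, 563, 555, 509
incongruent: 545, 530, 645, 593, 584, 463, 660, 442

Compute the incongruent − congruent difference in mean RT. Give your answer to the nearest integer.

M(congruent) = 4440/9 = 493.333
M(incongruent) = 4462/8 = 557.750
Difference = 557.750 − 493.333 = 64.417 ms

64 ms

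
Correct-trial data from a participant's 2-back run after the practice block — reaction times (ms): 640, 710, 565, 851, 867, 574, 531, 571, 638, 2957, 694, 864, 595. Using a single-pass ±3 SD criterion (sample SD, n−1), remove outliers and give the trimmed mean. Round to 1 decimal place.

n = 13, ΣRT = 11057, M = 850.538
Σ(x−M)² = 4974939.23; s = √(4974939.23/12) = 643.878
Cutoffs: 850.538 ± 3·643.878 → [-1081.1, 2782.2]
Outside: 2957 → excluded.
Retained (n=12): Σ = 8100, mean = 8100/12 = 675.000

675.0 ms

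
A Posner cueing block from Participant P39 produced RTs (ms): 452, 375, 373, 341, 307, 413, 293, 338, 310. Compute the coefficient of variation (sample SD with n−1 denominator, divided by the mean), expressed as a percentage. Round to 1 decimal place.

n = 9, Σ = 3202, M = 355.7778
Σ(x−M)² = 22149.556; s = √(22149.556/8) = 52.6184
CV = 52.6184 / 355.7778 = 0.14790 = 14.790%

14.8%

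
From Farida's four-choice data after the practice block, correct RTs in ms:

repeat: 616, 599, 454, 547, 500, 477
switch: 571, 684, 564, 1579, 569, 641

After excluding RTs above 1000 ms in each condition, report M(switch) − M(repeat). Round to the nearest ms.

74 ms

switch: exclude 1579
M(repeat) = 3193/6 = 532.167
M(switch) = 3029/5 = 605.800
Difference = 605.800 − 532.167 = 73.633 ms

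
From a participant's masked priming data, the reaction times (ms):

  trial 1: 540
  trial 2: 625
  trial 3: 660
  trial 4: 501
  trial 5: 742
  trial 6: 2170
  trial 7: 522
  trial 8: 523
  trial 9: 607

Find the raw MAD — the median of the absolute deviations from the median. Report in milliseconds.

84 ms

Sorted: 501, 522, 523, 540, 607, 625, 660, 742, 2170 → median = 607
|x − 607|: 67, 18, 53, 106, 135, 1563, 85, 84, 0
Sorted deviations: 0, 18, 53, 67, 84, 85, 106, 135, 1563 → MAD = 84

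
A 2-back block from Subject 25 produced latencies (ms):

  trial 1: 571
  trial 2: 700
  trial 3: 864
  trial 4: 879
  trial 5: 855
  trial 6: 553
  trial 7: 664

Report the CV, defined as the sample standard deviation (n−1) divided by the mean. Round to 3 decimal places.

0.193

n = 7, Σ = 5086, M = 726.5714
Σ(x−M)² = 117565.714; s = √(117565.714/6) = 139.9796
CV = 139.9796 / 726.5714 = 0.19266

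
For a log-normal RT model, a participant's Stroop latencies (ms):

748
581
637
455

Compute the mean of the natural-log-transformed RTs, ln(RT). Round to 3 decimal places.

ln(RT): 6.6174, 6.3648, 6.4568, 6.1203
Σ ln(RT) = 25.5592
Mean = 25.5592/4 = 6.38981

6.390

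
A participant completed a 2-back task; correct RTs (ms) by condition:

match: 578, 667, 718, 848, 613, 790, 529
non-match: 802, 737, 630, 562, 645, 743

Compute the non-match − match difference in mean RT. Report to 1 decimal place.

M(match) = 4743/7 = 677.571
M(non-match) = 4119/6 = 686.500
Difference = 686.500 − 677.571 = 8.929 ms

8.9 ms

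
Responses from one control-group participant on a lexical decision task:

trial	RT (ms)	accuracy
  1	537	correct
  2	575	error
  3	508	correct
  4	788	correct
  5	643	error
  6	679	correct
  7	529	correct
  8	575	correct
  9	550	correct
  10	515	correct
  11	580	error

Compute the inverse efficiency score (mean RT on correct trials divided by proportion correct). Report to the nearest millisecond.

805 ms

Correct trials (n=8): 537, 508, 788, 679, 529, 575, 550, 515
Mean correct RT = 4681/8 = 585.1250 ms
Proportion correct = 8/11
IES = 585.1250 / (8/11) = 804.547 ms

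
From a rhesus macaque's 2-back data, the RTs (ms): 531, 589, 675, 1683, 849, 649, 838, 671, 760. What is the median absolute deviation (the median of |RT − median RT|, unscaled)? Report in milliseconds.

86 ms

Sorted: 531, 589, 649, 671, 675, 760, 838, 849, 1683 → median = 675
|x − 675|: 144, 86, 0, 1008, 174, 26, 163, 4, 85
Sorted deviations: 0, 4, 26, 85, 86, 144, 163, 174, 1008 → MAD = 86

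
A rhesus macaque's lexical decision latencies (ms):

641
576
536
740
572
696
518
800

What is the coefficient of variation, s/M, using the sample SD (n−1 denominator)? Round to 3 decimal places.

n = 8, Σ = 5079, M = 634.8750
Σ(x−M)² = 72946.875; s = √(72946.875/7) = 102.0832
CV = 102.0832 / 634.8750 = 0.16079

0.161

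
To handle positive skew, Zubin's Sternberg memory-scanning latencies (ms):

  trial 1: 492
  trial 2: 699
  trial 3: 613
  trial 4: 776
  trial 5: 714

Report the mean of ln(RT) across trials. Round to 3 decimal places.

ln(RT): 6.1985, 6.5497, 6.4184, 6.6542, 6.5709
Σ ln(RT) = 32.3915
Mean = 32.3915/5 = 6.47831

6.478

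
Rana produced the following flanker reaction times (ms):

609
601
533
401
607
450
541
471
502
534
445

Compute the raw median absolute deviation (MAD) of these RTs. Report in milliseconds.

68 ms

Sorted: 401, 445, 450, 471, 502, 533, 534, 541, 601, 607, 609 → median = 533
|x − 533|: 76, 68, 0, 132, 74, 83, 8, 62, 31, 1, 88
Sorted deviations: 0, 1, 8, 31, 62, 68, 74, 76, 83, 88, 132 → MAD = 68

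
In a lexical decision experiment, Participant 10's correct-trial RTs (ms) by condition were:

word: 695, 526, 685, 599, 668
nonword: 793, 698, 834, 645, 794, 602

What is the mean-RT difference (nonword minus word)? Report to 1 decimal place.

93.1 ms

M(word) = 3173/5 = 634.600
M(nonword) = 4366/6 = 727.667
Difference = 727.667 − 634.600 = 93.067 ms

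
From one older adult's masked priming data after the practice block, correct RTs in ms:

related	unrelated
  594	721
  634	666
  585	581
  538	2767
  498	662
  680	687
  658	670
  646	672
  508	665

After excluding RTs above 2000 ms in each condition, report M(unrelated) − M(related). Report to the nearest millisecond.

unrelated: exclude 2767
M(related) = 5341/9 = 593.444
M(unrelated) = 5324/8 = 665.500
Difference = 665.500 − 593.444 = 72.056 ms

72 ms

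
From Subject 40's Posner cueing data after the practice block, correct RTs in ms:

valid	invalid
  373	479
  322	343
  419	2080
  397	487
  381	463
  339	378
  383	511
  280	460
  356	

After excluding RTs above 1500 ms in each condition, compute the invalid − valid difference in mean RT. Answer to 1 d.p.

invalid: exclude 2080
M(valid) = 3250/9 = 361.111
M(invalid) = 3121/7 = 445.857
Difference = 445.857 − 361.111 = 84.746 ms

84.7 ms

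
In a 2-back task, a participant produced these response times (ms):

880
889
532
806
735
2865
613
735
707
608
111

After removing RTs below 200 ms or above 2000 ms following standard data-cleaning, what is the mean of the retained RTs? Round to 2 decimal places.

722.78 ms

Excluded: 111, 2865
Retained (n=9): Σ = 6505
Mean = 6505/9 = 722.7778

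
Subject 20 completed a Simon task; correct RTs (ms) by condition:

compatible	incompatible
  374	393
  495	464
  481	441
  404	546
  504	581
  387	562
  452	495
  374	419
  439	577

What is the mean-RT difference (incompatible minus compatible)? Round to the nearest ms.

63 ms

M(compatible) = 3910/9 = 434.444
M(incompatible) = 4478/9 = 497.556
Difference = 497.556 − 434.444 = 63.111 ms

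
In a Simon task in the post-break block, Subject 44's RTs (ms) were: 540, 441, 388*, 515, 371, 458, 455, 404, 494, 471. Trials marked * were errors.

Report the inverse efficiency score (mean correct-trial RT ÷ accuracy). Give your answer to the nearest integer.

512 ms

Correct trials (n=9): 540, 441, 515, 371, 458, 455, 404, 494, 471
Mean correct RT = 4149/9 = 461.0000 ms
Proportion correct = 9/10
IES = 461.0000 / (9/10) = 512.222 ms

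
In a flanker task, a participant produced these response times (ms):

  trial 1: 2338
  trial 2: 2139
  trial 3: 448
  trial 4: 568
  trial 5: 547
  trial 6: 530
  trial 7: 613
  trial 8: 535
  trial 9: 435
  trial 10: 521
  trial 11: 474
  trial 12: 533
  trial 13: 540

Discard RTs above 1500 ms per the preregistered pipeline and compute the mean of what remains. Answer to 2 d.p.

522.18 ms

Excluded: 2139, 2338
Retained (n=11): Σ = 5744
Mean = 5744/11 = 522.1818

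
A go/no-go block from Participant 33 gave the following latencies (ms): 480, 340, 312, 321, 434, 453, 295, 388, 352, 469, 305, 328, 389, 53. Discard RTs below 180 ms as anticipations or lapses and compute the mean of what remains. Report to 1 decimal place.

374.3 ms

Excluded: 53
Retained (n=13): Σ = 4866
Mean = 4866/13 = 374.3077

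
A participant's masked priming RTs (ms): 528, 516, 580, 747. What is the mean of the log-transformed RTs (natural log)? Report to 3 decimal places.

ln(RT): 6.2691, 6.2461, 6.3630, 6.6161
Σ ln(RT) = 25.4943
Mean = 25.4943/4 = 6.37357

6.374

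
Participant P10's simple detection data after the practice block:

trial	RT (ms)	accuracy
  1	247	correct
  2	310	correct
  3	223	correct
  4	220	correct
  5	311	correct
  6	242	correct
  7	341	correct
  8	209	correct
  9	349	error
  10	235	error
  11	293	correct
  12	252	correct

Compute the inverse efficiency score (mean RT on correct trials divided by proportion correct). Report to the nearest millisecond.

Correct trials (n=10): 247, 310, 223, 220, 311, 242, 341, 209, 293, 252
Mean correct RT = 2648/10 = 264.8000 ms
Proportion correct = 10/12
IES = 264.8000 / (10/12) = 317.760 ms

318 ms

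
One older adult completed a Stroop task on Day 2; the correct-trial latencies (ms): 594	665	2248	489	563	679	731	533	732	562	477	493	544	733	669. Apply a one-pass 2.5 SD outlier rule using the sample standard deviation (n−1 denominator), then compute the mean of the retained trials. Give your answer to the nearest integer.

n = 15, ΣRT = 10712, M = 714.133
Σ(x−M)² = 2637381.73; s = √(2637381.73/14) = 434.033
Cutoffs: 714.133 ± 2.5·434.033 → [-370.9, 1799.2]
Outside: 2248 → excluded.
Retained (n=14): Σ = 8464, mean = 8464/14 = 604.571

605 ms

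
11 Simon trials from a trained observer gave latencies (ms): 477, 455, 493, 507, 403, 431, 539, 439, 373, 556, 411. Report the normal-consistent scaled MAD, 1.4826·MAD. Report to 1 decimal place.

65.2 ms

Sorted: 373, 403, 411, 431, 439, 455, 477, 493, 507, 539, 556 → median = 455
|x − 455| sorted: 0, 16, 22, 24, 38, 44, 52, 52, 82, 84, 101 → MAD = 44
Robust SD ≈ 1.4826 × 44 = 65.234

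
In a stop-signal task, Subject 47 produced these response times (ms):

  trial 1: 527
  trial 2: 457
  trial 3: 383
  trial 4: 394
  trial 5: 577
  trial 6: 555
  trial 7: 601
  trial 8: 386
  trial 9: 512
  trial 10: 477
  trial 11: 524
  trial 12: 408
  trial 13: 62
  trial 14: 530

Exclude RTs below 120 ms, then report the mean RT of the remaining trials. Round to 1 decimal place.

487.0 ms

Excluded: 62
Retained (n=13): Σ = 6331
Mean = 6331/13 = 487.0000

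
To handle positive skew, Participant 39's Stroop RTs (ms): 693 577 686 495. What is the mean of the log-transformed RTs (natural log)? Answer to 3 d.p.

6.409

ln(RT): 6.5410, 6.3578, 6.5309, 6.2046
Σ ln(RT) = 25.6343
Mean = 25.6343/4 = 6.40858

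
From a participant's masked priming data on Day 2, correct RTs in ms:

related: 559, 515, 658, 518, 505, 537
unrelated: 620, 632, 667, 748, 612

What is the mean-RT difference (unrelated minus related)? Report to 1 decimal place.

M(related) = 3292/6 = 548.667
M(unrelated) = 3279/5 = 655.800
Difference = 655.800 − 548.667 = 107.133 ms

107.1 ms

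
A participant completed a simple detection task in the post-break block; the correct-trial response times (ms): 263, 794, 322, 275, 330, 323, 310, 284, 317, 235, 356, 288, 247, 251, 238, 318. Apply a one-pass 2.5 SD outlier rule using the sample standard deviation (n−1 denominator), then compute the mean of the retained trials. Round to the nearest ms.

290 ms

n = 16, ΣRT = 5151, M = 321.938
Σ(x−M)² = 257770.94; s = √(257770.94/15) = 131.091
Cutoffs: 321.938 ± 2.5·131.091 → [-5.8, 649.7]
Outside: 794 → excluded.
Retained (n=15): Σ = 4357, mean = 4357/15 = 290.467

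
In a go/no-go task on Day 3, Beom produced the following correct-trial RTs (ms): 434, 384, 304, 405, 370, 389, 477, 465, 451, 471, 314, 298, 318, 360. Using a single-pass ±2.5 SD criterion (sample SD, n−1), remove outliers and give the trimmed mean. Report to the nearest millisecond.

n = 14, ΣRT = 5440, M = 388.571
Σ(x−M)² = 53765.43; s = √(53765.43/13) = 64.310
Cutoffs: 388.571 ± 2.5·64.310 → [227.8, 549.3]
No RTs fall outside the cutoffs; all 14 retained. Mean = 5440/14 = 388.571

389 ms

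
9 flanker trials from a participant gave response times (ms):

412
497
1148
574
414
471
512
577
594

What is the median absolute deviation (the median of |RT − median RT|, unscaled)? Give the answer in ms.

Sorted: 412, 414, 471, 497, 512, 574, 577, 594, 1148 → median = 512
|x − 512|: 100, 15, 636, 62, 98, 41, 0, 65, 82
Sorted deviations: 0, 15, 41, 62, 65, 82, 98, 100, 636 → MAD = 65

65 ms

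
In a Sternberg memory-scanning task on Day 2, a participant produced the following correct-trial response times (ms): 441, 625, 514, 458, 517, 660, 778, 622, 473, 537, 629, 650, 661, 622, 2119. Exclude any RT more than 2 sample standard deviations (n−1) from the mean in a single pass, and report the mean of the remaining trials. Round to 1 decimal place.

584.8 ms

n = 15, ΣRT = 10306, M = 687.067
Σ(x−M)² = 2317418.93; s = √(2317418.93/14) = 406.854
Cutoffs: 687.067 ± 2·406.854 → [-126.6, 1500.8]
Outside: 2119 → excluded.
Retained (n=14): Σ = 8187, mean = 8187/14 = 584.786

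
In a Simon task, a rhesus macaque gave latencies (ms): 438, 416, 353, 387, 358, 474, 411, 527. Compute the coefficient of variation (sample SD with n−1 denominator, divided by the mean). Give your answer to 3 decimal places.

0.140

n = 8, Σ = 3364, M = 420.5000
Σ(x−M)² = 24206.000; s = √(24206.000/7) = 58.8048
CV = 58.8048 / 420.5000 = 0.13984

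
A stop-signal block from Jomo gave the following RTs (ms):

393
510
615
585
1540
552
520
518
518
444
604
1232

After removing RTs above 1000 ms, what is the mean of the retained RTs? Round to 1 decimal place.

Excluded: 1232, 1540
Retained (n=10): Σ = 5259
Mean = 5259/10 = 525.9000

525.9 ms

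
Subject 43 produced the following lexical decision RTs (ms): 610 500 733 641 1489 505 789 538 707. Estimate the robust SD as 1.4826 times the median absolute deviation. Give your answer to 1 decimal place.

152.7 ms

Sorted: 500, 505, 538, 610, 641, 707, 733, 789, 1489 → median = 641
|x − 641| sorted: 0, 31, 66, 92, 103, 136, 141, 148, 848 → MAD = 103
Robust SD ≈ 1.4826 × 103 = 152.708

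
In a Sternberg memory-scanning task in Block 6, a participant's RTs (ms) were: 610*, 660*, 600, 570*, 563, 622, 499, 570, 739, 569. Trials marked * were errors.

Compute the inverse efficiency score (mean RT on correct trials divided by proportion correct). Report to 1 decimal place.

Correct trials (n=7): 600, 563, 622, 499, 570, 739, 569
Mean correct RT = 4162/7 = 594.5714 ms
Proportion correct = 7/10
IES = 594.5714 / (7/10) = 849.388 ms

849.4 ms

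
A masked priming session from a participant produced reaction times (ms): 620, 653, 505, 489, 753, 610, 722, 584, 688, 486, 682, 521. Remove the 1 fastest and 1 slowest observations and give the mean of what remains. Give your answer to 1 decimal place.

Sorted: 486, 489, 505, 521, 584, 610, 620, 653, 682, 688, 722, 753
Drop lowest 1 (486) and highest 1 (753)
Remaining (n=10): Σ = 6074, mean = 6074/10 = 607.400

607.4 ms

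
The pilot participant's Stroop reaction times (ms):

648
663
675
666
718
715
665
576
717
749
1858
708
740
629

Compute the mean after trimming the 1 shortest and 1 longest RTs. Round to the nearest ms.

691 ms

Sorted: 576, 629, 648, 663, 665, 666, 675, 708, 715, 717, 718, 740, 749, 1858
Drop lowest 1 (576) and highest 1 (1858)
Remaining (n=12): Σ = 8293, mean = 8293/12 = 691.083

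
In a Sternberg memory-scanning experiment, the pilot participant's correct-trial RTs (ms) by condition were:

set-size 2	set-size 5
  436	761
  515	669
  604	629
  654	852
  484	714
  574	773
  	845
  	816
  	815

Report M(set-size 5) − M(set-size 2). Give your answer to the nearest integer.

219 ms

M(set-size 2) = 3267/6 = 544.500
M(set-size 5) = 6874/9 = 763.778
Difference = 763.778 − 544.500 = 219.278 ms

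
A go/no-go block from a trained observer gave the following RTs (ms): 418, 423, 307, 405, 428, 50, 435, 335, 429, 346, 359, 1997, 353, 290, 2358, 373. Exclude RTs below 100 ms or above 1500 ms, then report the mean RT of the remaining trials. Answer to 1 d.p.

377.0 ms

Excluded: 50, 1997, 2358
Retained (n=13): Σ = 4901
Mean = 4901/13 = 377.0000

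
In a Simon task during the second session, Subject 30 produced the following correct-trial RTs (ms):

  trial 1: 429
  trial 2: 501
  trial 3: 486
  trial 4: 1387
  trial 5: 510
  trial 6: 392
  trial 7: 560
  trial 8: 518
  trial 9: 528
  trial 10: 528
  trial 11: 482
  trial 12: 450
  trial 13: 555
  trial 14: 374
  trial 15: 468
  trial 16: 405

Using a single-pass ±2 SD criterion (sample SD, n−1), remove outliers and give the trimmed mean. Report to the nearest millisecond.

479 ms

n = 16, ΣRT = 8573, M = 535.812
Σ(x−M)² = 820516.44; s = √(820516.44/15) = 233.883
Cutoffs: 535.812 ± 2·233.883 → [68.0, 1003.6]
Outside: 1387 → excluded.
Retained (n=15): Σ = 7186, mean = 7186/15 = 479.067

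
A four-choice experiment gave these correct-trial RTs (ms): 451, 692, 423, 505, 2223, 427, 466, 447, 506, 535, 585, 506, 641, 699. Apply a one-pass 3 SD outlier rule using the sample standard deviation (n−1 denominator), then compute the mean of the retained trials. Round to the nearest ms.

529 ms

n = 14, ΣRT = 9106, M = 650.429
Σ(x−M)² = 2774443.43; s = √(2774443.43/13) = 461.973
Cutoffs: 650.429 ± 3·461.973 → [-735.5, 2036.3]
Outside: 2223 → excluded.
Retained (n=13): Σ = 6883, mean = 6883/13 = 529.462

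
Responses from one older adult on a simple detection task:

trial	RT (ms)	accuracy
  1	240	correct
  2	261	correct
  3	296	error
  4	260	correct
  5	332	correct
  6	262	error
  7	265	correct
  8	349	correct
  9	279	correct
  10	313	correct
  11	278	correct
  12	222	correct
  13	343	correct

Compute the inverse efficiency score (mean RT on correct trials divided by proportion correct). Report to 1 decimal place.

Correct trials (n=11): 240, 261, 260, 332, 265, 349, 279, 313, 278, 222, 343
Mean correct RT = 3142/11 = 285.6364 ms
Proportion correct = 11/13
IES = 285.6364 / (11/13) = 337.570 ms

337.6 ms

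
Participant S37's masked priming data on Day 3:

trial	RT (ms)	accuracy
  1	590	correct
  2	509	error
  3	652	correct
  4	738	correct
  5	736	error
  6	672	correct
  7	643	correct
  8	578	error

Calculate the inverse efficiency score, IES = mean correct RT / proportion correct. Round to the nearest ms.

1054 ms

Correct trials (n=5): 590, 652, 738, 672, 643
Mean correct RT = 3295/5 = 659.0000 ms
Proportion correct = 5/8
IES = 659.0000 / (5/8) = 1054.400 ms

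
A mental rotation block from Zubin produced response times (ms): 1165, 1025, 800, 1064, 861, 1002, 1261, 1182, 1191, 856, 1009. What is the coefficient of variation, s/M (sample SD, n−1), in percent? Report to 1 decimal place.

n = 11, Σ = 11416, M = 1037.8182
Σ(x−M)² = 234081.636; s = √(234081.636/10) = 152.9973
CV = 152.9973 / 1037.8182 = 0.14742 = 14.742%

14.7%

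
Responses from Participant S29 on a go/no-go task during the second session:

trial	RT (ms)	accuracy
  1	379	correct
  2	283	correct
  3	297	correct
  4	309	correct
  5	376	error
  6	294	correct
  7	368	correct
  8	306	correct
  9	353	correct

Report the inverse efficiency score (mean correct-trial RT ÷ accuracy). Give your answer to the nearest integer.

364 ms

Correct trials (n=8): 379, 283, 297, 309, 294, 368, 306, 353
Mean correct RT = 2589/8 = 323.6250 ms
Proportion correct = 8/9
IES = 323.6250 / (8/9) = 364.078 ms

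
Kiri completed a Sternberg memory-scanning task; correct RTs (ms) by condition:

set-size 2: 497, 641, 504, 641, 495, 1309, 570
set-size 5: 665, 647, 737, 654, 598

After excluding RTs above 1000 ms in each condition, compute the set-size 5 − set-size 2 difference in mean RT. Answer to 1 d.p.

102.2 ms

set-size 2: exclude 1309
M(set-size 2) = 3348/6 = 558.000
M(set-size 5) = 3301/5 = 660.200
Difference = 660.200 − 558.000 = 102.200 ms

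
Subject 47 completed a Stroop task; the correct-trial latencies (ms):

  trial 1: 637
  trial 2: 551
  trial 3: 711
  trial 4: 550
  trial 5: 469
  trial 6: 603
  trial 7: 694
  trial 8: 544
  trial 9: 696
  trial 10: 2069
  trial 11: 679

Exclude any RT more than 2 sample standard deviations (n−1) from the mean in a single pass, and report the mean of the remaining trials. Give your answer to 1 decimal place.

613.4 ms

n = 11, ΣRT = 8203, M = 745.727
Σ(x−M)² = 1987550.18; s = √(1987550.18/10) = 445.819
Cutoffs: 745.727 ± 2·445.819 → [-145.9, 1637.4]
Outside: 2069 → excluded.
Retained (n=10): Σ = 6134, mean = 6134/10 = 613.400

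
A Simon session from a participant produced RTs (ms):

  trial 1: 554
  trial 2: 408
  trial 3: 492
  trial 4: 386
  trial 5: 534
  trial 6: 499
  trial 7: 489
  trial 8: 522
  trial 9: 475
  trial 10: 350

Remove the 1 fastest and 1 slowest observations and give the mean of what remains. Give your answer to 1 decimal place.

Sorted: 350, 386, 408, 475, 489, 492, 499, 522, 534, 554
Drop lowest 1 (350) and highest 1 (554)
Remaining (n=8): Σ = 3805, mean = 3805/8 = 475.625

475.6 ms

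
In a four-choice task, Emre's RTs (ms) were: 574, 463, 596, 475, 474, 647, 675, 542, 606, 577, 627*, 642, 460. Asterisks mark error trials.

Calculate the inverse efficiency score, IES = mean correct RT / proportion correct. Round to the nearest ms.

608 ms

Correct trials (n=12): 574, 463, 596, 475, 474, 647, 675, 542, 606, 577, 642, 460
Mean correct RT = 6731/12 = 560.9167 ms
Proportion correct = 12/13
IES = 560.9167 / (12/13) = 607.660 ms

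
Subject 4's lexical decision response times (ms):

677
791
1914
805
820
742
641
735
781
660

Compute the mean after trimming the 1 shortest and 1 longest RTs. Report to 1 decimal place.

Sorted: 641, 660, 677, 735, 742, 781, 791, 805, 820, 1914
Drop lowest 1 (641) and highest 1 (1914)
Remaining (n=8): Σ = 6011, mean = 6011/8 = 751.375

751.4 ms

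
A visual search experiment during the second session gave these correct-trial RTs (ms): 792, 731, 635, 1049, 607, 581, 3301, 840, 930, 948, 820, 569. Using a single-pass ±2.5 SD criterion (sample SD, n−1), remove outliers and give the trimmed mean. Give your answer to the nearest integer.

773 ms

n = 12, ΣRT = 11803, M = 983.583
Σ(x−M)² = 6123992.92; s = √(6123992.92/11) = 746.141
Cutoffs: 983.583 ± 2.5·746.141 → [-881.8, 2848.9]
Outside: 3301 → excluded.
Retained (n=11): Σ = 8502, mean = 8502/11 = 772.909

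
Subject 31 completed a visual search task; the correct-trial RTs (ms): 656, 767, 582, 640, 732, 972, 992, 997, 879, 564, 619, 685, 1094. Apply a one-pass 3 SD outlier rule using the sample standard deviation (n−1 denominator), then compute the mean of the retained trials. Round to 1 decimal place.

n = 13, ΣRT = 10179, M = 783.000
Σ(x−M)² = 395432.00; s = √(395432.00/12) = 181.529
Cutoffs: 783.000 ± 3·181.529 → [238.4, 1327.6]
No RTs fall outside the cutoffs; all 13 retained. Mean = 10179/13 = 783.000

783.0 ms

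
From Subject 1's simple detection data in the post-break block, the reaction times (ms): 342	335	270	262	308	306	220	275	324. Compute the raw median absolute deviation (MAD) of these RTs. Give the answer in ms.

Sorted: 220, 262, 270, 275, 306, 308, 324, 335, 342 → median = 306
|x − 306|: 36, 29, 36, 44, 2, 0, 86, 31, 18
Sorted deviations: 0, 2, 18, 29, 31, 36, 36, 44, 86 → MAD = 31

31 ms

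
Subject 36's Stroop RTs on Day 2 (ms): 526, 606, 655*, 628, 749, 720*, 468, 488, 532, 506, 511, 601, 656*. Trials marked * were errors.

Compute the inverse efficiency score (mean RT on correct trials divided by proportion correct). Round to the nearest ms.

730 ms

Correct trials (n=10): 526, 606, 628, 749, 468, 488, 532, 506, 511, 601
Mean correct RT = 5615/10 = 561.5000 ms
Proportion correct = 10/13
IES = 561.5000 / (10/13) = 729.950 ms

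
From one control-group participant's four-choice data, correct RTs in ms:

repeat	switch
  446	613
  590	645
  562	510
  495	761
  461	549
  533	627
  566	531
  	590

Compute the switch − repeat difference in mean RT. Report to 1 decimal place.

M(repeat) = 3653/7 = 521.857
M(switch) = 4826/8 = 603.250
Difference = 603.250 − 521.857 = 81.393 ms

81.4 ms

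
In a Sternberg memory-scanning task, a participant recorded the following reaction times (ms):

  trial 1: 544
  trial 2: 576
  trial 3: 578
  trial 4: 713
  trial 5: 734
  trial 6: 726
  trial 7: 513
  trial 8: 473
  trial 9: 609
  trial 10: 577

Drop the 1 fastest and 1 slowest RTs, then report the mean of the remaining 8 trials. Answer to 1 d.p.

Sorted: 473, 513, 544, 576, 577, 578, 609, 713, 726, 734
Drop lowest 1 (473) and highest 1 (734)
Remaining (n=8): Σ = 4836, mean = 4836/8 = 604.500

604.5 ms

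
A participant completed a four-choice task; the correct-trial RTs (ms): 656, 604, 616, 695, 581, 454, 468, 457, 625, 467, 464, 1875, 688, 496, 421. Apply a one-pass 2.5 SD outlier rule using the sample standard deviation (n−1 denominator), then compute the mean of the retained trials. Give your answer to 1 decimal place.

549.4 ms

n = 15, ΣRT = 9567, M = 637.800
Σ(x−M)² = 1763586.40; s = √(1763586.40/14) = 354.923
Cutoffs: 637.800 ± 2.5·354.923 → [-249.5, 1525.1]
Outside: 1875 → excluded.
Retained (n=14): Σ = 7692, mean = 7692/14 = 549.429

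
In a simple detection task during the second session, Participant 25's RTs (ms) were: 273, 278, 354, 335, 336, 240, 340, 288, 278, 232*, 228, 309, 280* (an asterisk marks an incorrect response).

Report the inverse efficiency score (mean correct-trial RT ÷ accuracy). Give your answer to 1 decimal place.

Correct trials (n=11): 273, 278, 354, 335, 336, 240, 340, 288, 278, 228, 309
Mean correct RT = 3259/11 = 296.2727 ms
Proportion correct = 11/13
IES = 296.2727 / (11/13) = 350.140 ms

350.1 ms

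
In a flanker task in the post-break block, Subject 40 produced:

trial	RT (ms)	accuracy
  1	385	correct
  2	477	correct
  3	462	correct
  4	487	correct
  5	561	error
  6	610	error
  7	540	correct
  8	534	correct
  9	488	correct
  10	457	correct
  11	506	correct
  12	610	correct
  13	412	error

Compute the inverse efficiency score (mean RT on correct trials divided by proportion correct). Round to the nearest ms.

643 ms

Correct trials (n=10): 385, 477, 462, 487, 540, 534, 488, 457, 506, 610
Mean correct RT = 4946/10 = 494.6000 ms
Proportion correct = 10/13
IES = 494.6000 / (10/13) = 642.980 ms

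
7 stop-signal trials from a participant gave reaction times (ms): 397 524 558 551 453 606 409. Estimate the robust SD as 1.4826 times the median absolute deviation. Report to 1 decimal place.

105.3 ms

Sorted: 397, 409, 453, 524, 551, 558, 606 → median = 524
|x − 524| sorted: 0, 27, 34, 71, 82, 115, 127 → MAD = 71
Robust SD ≈ 1.4826 × 71 = 105.265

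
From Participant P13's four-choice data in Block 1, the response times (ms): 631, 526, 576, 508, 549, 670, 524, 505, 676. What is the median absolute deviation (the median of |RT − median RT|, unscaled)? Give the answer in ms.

Sorted: 505, 508, 524, 526, 549, 576, 631, 670, 676 → median = 549
|x − 549|: 82, 23, 27, 41, 0, 121, 25, 44, 127
Sorted deviations: 0, 23, 25, 27, 41, 44, 82, 121, 127 → MAD = 41

41 ms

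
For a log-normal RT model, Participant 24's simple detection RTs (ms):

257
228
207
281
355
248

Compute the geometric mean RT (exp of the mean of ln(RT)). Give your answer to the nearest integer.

ln(RT): 5.5491, 5.4293, 5.3327, 5.6384, 5.8721, 5.5134
Mean ln(RT) = 33.3350/6 = 5.55584
Geometric mean = exp(5.55584) = 258.74 ms

259 ms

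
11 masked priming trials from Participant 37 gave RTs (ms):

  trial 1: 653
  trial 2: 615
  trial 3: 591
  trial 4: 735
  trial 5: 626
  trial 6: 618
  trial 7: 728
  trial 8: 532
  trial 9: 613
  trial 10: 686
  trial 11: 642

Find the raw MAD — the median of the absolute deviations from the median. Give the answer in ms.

Sorted: 532, 591, 613, 615, 618, 626, 642, 653, 686, 728, 735 → median = 626
|x − 626|: 27, 11, 35, 109, 0, 8, 102, 94, 13, 60, 16
Sorted deviations: 0, 8, 11, 13, 16, 27, 35, 60, 94, 102, 109 → MAD = 27

27 ms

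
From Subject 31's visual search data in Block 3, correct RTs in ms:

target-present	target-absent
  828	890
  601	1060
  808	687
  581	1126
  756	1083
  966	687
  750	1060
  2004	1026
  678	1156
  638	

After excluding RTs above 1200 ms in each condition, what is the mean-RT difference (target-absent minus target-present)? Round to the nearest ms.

target-present: exclude 2004
M(target-present) = 6606/9 = 734.000
M(target-absent) = 8775/9 = 975.000
Difference = 975.000 − 734.000 = 241.000 ms

241 ms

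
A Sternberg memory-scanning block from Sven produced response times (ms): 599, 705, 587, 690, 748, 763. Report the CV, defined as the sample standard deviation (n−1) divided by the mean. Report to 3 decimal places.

n = 6, Σ = 4092, M = 682.0000
Σ(x−M)² = 27424.000; s = √(27424.000/5) = 74.0594
CV = 74.0594 / 682.0000 = 0.10859

0.109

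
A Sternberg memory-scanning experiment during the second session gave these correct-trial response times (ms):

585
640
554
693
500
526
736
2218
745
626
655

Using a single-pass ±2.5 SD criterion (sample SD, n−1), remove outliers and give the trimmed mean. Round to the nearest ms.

n = 11, ΣRT = 8478, M = 770.727
Σ(x−M)² = 2368586.18; s = √(2368586.18/10) = 486.681
Cutoffs: 770.727 ± 2.5·486.681 → [-446.0, 1987.4]
Outside: 2218 → excluded.
Retained (n=10): Σ = 6260, mean = 6260/10 = 626.000

626 ms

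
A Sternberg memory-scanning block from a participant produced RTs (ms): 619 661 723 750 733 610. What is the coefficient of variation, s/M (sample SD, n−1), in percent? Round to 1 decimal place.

n = 6, Σ = 4096, M = 682.6667
Σ(x−M)² = 18497.333; s = √(18497.333/5) = 60.8232
CV = 60.8232 / 682.6667 = 0.08910 = 8.910%

8.9%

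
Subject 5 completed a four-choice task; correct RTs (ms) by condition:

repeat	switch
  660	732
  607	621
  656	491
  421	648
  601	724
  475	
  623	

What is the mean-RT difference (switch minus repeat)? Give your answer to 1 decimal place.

65.6 ms

M(repeat) = 4043/7 = 577.571
M(switch) = 3216/5 = 643.200
Difference = 643.200 − 577.571 = 65.629 ms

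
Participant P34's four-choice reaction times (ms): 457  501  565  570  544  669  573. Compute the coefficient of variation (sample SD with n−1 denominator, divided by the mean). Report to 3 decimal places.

n = 7, Σ = 3879, M = 554.1429
Σ(x−M)² = 26280.857; s = √(26280.857/6) = 66.1826
CV = 66.1826 / 554.1429 = 0.11943

0.119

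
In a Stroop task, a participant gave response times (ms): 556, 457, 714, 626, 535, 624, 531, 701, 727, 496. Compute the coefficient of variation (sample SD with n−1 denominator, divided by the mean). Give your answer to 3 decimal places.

n = 10, Σ = 5967, M = 596.7000
Σ(x−M)² = 82656.100; s = √(82656.100/9) = 95.8332
CV = 95.8332 / 596.7000 = 0.16061

0.161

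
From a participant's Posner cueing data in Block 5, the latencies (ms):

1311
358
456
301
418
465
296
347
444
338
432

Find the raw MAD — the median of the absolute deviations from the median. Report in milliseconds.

Sorted: 296, 301, 338, 347, 358, 418, 432, 444, 456, 465, 1311 → median = 418
|x − 418|: 893, 60, 38, 117, 0, 47, 122, 71, 26, 80, 14
Sorted deviations: 0, 14, 26, 38, 47, 60, 71, 80, 117, 122, 893 → MAD = 60

60 ms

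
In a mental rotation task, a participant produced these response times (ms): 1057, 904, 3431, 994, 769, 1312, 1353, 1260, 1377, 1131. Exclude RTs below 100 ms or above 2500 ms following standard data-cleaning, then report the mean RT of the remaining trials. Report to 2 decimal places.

Excluded: 3431
Retained (n=9): Σ = 10157
Mean = 10157/9 = 1128.5556

1128.56 ms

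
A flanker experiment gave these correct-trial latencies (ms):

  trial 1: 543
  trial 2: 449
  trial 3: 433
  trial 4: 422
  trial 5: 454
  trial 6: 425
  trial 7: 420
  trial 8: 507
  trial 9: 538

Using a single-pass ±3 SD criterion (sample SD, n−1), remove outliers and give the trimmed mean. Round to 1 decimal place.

465.7 ms

n = 9, ΣRT = 4191, M = 465.667
Σ(x−M)² = 20048.00; s = √(20048.00/8) = 50.060
Cutoffs: 465.667 ± 3·50.060 → [315.5, 615.8]
No RTs fall outside the cutoffs; all 9 retained. Mean = 4191/9 = 465.667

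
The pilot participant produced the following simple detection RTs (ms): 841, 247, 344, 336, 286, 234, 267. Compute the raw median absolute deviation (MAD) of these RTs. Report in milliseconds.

Sorted: 234, 247, 267, 286, 336, 344, 841 → median = 286
|x − 286|: 555, 39, 58, 50, 0, 52, 19
Sorted deviations: 0, 19, 39, 50, 52, 58, 555 → MAD = 50

50 ms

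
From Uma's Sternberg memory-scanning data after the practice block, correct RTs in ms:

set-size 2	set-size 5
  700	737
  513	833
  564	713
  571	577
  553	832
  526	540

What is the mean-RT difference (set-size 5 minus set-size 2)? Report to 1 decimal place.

134.2 ms

M(set-size 2) = 3427/6 = 571.167
M(set-size 5) = 4232/6 = 705.333
Difference = 705.333 − 571.167 = 134.167 ms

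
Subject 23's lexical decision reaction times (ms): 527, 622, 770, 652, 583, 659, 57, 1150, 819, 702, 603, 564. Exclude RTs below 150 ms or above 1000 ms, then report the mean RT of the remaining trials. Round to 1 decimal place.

650.1 ms

Excluded: 57, 1150
Retained (n=10): Σ = 6501
Mean = 6501/10 = 650.1000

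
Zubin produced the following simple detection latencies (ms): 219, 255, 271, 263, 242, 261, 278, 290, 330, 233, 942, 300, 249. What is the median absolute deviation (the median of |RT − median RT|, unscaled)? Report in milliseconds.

Sorted: 219, 233, 242, 249, 255, 261, 263, 271, 278, 290, 300, 330, 942 → median = 263
|x − 263|: 44, 8, 8, 0, 21, 2, 15, 27, 67, 30, 679, 37, 14
Sorted deviations: 0, 2, 8, 8, 14, 15, 21, 27, 30, 37, 44, 67, 679 → MAD = 21

21 ms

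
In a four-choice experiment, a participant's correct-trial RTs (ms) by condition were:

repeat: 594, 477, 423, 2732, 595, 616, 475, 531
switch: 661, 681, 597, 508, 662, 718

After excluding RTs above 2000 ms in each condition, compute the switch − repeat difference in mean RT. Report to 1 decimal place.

repeat: exclude 2732
M(repeat) = 3711/7 = 530.143
M(switch) = 3827/6 = 637.833
Difference = 637.833 − 530.143 = 107.690 ms

107.7 ms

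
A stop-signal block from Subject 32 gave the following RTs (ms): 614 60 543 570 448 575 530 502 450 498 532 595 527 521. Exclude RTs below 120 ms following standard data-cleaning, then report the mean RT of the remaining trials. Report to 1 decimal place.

Excluded: 60
Retained (n=13): Σ = 6905
Mean = 6905/13 = 531.1538

531.2 ms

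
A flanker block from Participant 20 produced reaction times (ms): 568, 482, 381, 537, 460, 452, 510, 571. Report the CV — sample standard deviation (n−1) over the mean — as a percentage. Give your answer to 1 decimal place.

13.1%

n = 8, Σ = 3961, M = 495.1250
Σ(x−M)² = 29332.875; s = √(29332.875/7) = 64.7334
CV = 64.7334 / 495.1250 = 0.13074 = 13.074%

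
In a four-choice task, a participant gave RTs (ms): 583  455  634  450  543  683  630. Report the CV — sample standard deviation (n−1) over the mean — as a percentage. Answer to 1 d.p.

15.9%

n = 7, Σ = 3978, M = 568.2857
Σ(x−M)² = 48967.429; s = √(48967.429/6) = 90.3396
CV = 90.3396 / 568.2857 = 0.15897 = 15.897%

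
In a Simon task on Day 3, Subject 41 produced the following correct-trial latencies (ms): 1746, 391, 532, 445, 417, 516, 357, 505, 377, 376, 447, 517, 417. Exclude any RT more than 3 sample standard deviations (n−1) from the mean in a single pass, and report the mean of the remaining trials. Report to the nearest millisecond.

441 ms

n = 13, ΣRT = 7043, M = 541.769
Σ(x−M)² = 1613876.31; s = √(1613876.31/12) = 366.728
Cutoffs: 541.769 ± 3·366.728 → [-558.4, 1642.0]
Outside: 1746 → excluded.
Retained (n=12): Σ = 5297, mean = 5297/12 = 441.417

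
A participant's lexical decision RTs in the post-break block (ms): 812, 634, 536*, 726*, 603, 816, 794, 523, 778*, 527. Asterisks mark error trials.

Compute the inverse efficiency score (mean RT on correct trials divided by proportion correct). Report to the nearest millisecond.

Correct trials (n=7): 812, 634, 603, 816, 794, 523, 527
Mean correct RT = 4709/7 = 672.7143 ms
Proportion correct = 7/10
IES = 672.7143 / (7/10) = 961.020 ms

961 ms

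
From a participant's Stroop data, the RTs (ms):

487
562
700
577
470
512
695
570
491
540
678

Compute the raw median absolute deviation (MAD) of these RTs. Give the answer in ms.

71 ms

Sorted: 470, 487, 491, 512, 540, 562, 570, 577, 678, 695, 700 → median = 562
|x − 562|: 75, 0, 138, 15, 92, 50, 133, 8, 71, 22, 116
Sorted deviations: 0, 8, 15, 22, 50, 71, 75, 92, 116, 133, 138 → MAD = 71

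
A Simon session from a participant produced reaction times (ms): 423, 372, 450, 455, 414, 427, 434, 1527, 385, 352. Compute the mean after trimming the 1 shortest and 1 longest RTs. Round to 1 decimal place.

420.0 ms

Sorted: 352, 372, 385, 414, 423, 427, 434, 450, 455, 1527
Drop lowest 1 (352) and highest 1 (1527)
Remaining (n=8): Σ = 3360, mean = 3360/8 = 420.000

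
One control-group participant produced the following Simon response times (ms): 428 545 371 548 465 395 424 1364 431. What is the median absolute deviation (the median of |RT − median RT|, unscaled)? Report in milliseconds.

36 ms

Sorted: 371, 395, 424, 428, 431, 465, 545, 548, 1364 → median = 431
|x − 431|: 3, 114, 60, 117, 34, 36, 7, 933, 0
Sorted deviations: 0, 3, 7, 34, 36, 60, 114, 117, 933 → MAD = 36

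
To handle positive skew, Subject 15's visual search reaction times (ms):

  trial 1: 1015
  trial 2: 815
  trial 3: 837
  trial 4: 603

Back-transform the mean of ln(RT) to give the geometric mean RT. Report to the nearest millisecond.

804 ms

ln(RT): 6.9226, 6.7032, 6.7298, 6.4019
Mean ln(RT) = 26.7576/4 = 6.68939
Geometric mean = exp(6.68939) = 803.83 ms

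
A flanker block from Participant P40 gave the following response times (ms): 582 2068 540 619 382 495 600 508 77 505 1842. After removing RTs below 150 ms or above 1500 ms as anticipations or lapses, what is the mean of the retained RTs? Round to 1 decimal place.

Excluded: 77, 1842, 2068
Retained (n=8): Σ = 4231
Mean = 4231/8 = 528.8750

528.9 ms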